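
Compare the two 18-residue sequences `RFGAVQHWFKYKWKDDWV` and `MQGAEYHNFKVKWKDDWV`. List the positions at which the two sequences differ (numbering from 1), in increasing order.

1, 2, 5, 6, 8, 11

Scanning 1-based: 1: R/M; 2: F/Q; 5: V/E; 6: Q/Y; 8: W/N; 11: Y/V.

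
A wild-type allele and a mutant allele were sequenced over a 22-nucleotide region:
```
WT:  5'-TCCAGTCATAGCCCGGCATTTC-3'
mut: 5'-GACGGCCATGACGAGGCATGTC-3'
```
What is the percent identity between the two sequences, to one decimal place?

9 positions differ (1, 2, 4, 6, 10, 11, 13, 14, 20), so 13 of 22 match: 13/22 = 59.09%.

59.1%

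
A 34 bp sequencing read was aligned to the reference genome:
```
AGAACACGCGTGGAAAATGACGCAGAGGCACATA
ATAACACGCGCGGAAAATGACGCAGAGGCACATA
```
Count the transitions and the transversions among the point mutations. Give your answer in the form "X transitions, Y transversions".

Mismatches (1-based):
position 2: G→T (purine→pyrimidine, transversion)
position 11: T→C (pyrimidine→pyrimidine, transition)

1 transition, 1 transversion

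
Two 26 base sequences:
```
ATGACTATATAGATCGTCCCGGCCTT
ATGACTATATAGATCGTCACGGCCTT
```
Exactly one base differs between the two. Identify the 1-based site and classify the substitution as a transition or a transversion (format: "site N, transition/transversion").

The sequences differ only at site 19: C→A (pyrimidine→purine), a transversion.

site 19, transversion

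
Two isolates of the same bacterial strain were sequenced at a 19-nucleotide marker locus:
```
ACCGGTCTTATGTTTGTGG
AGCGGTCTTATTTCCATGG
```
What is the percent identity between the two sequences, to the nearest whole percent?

5 positions differ (2, 12, 14, 15, 16), so 14 of 19 match: 14/19 = 73.68%.

74%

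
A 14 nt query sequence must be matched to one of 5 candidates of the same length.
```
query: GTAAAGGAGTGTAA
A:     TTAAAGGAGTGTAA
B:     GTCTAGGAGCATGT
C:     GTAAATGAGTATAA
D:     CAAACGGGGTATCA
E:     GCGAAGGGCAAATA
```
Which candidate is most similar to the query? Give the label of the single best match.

A

Hamming distances to query — A: 1; B: 6; C: 2; D: 6; E: 8.
Smallest is A with 1 mismatch.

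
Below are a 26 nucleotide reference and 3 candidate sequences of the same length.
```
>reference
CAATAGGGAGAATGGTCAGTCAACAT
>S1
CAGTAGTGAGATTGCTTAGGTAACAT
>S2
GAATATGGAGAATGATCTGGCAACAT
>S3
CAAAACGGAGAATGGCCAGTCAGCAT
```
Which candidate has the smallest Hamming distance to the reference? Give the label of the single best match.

S3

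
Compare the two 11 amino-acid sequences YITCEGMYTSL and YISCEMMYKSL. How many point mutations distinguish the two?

3

Mismatches (1-based): residue 3: T→S; residue 6: G→M; residue 9: T→K.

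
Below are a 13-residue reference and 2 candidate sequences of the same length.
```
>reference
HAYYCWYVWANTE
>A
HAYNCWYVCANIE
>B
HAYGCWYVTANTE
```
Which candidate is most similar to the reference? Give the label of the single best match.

A differs at 3 residues; B differs at 2 residues. The closest is B.

B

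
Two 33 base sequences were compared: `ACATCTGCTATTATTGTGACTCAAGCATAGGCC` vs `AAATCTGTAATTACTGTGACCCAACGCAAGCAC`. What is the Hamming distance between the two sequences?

Comparing position by position, 11 positions differ: 2 (C/A), 8 (C/T), 9 (T/A), 14 (T/C), 21 (T/C), 25 (G/C), 26 (C/G), 27 (A/C), 28 (T/A), 31 (G/C), 32 (C/A).

11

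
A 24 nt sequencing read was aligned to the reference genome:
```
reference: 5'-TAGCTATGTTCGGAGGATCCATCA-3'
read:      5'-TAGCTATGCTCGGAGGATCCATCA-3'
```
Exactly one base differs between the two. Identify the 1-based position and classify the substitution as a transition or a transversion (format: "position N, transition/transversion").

position 9, transition

Position 9 changes T→C. T is a pyrimidine and C is a pyrimidine, so this is a transition.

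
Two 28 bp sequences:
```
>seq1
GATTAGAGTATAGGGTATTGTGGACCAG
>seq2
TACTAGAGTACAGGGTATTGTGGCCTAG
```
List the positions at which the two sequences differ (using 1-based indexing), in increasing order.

Differences at position 1 (G→T), position 3 (T→C), position 11 (T→C), position 24 (A→C), position 26 (C→T).

1, 3, 11, 24, 26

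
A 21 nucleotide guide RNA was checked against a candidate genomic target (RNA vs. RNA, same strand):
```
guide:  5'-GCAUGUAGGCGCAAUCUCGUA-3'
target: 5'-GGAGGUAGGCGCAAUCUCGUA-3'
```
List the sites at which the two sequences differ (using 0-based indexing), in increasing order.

Scanning 0-based: 1: C/G; 3: U/G.

1, 3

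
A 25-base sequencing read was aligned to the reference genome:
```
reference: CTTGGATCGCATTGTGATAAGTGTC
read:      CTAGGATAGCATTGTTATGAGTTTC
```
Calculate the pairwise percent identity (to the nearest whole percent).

5 positions differ (3, 8, 16, 19, 23), so 20 of 25 match: 20/25 = 80%.

80%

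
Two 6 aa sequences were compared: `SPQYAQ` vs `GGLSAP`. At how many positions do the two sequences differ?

Mismatches (1-based): position 1: S→G; position 2: P→G; position 3: Q→L; position 4: Y→S; position 6: Q→P.

5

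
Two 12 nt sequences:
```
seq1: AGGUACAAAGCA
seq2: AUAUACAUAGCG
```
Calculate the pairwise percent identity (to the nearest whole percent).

67%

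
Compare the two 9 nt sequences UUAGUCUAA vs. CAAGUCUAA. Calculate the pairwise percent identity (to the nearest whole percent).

2 positions differ (1, 2), so 7 of 9 match: 7/9 = 77.78%.

78%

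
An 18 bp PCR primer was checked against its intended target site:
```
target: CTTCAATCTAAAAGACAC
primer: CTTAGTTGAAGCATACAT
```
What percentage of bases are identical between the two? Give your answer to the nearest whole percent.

Mismatches at positions 4, 5, 6, 8, 9, 11, 12, 14, 18 (1-based): 9 of 18.
Identical positions: 9/18 = 50% → 50%.

50%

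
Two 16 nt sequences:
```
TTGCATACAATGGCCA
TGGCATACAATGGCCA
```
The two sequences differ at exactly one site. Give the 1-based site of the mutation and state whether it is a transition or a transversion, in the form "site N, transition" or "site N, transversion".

site 2, transversion

The sequences differ only at site 2: T→G (pyrimidine→purine), a transversion.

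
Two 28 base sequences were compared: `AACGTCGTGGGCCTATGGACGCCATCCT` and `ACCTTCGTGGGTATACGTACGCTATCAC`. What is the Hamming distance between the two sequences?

9

Comparing position by position, 9 sites differ: 2 (A/C), 4 (G/T), 12 (C/T), 13 (C/A), 16 (T/C), 18 (G/T), 23 (C/T), 27 (C/A), 28 (T/C).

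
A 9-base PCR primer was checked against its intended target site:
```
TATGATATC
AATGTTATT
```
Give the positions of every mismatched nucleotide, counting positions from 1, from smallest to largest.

Differences at position 1 (T→A), position 5 (A→T), position 9 (C→T).

1, 5, 9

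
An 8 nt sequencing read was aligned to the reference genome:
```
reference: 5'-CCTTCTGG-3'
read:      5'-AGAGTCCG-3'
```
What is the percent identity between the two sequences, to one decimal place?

7 positions differ (1, 2, 3, 4, 5, 6, 7), so 1 of 8 match: 1/8 = 12.5%.

12.5%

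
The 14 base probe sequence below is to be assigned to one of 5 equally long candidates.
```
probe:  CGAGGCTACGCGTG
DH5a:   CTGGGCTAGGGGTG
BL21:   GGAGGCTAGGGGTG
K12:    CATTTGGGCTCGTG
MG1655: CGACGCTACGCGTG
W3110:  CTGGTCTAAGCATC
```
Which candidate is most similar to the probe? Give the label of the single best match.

MG1655

Hamming distances to probe — DH5a: 4; BL21: 3; K12: 8; MG1655: 1; W3110: 6.
Smallest is MG1655 with 1 mismatch.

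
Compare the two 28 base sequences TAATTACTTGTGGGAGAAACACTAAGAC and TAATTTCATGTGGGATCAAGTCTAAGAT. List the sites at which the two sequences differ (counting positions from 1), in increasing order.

6, 8, 16, 17, 20, 21, 28

Differences at site 6 (A→T), site 8 (T→A), site 16 (G→T), site 17 (A→C), site 20 (C→G), site 21 (A→T), site 28 (C→T).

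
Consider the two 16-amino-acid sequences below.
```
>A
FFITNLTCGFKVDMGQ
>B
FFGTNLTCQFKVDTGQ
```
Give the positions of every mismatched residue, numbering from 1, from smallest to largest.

3, 9, 14

Scanning 1-based: 3: I/G; 9: G/Q; 14: M/T.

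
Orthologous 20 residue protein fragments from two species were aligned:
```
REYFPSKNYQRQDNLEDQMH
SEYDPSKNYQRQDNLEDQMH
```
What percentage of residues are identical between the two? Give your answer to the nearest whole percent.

90%

Mismatches at positions 1, 4 (1-based): 2 of 20.
Identical positions: 18/20 = 90% → 90%.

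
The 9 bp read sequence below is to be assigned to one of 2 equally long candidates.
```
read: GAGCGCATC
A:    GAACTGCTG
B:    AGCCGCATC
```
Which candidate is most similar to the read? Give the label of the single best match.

B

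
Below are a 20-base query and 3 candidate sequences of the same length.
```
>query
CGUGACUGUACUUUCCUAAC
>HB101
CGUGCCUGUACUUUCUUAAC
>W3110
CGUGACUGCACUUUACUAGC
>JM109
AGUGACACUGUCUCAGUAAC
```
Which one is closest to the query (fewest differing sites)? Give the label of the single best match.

Hamming distances to query — HB101: 2; W3110: 3; JM109: 9.
Smallest is HB101 with 2 mismatches.

HB101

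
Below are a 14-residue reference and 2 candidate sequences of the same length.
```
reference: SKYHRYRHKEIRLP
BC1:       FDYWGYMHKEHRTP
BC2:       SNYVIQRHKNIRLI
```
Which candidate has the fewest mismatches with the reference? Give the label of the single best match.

BC2

Hamming distances to reference — BC1: 7; BC2: 6.
Smallest is BC2 with 6 mismatches.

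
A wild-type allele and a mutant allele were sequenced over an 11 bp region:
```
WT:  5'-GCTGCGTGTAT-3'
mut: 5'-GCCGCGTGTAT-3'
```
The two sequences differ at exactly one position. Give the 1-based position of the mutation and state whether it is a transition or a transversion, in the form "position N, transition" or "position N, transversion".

The sequences differ only at position 3: T→C (pyrimidine→pyrimidine), a transition.

position 3, transition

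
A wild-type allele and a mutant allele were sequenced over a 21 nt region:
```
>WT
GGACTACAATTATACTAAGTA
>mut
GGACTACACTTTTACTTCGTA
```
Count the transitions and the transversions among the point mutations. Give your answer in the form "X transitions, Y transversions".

0 transitions, 4 transversions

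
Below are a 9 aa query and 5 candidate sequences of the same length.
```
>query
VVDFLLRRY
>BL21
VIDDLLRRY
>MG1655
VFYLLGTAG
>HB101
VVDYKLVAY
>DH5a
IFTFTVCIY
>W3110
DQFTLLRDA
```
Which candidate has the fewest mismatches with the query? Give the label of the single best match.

BL21

Hamming distances to query — BL21: 2; MG1655: 7; HB101: 4; DH5a: 7; W3110: 6.
Smallest is BL21 with 2 mismatches.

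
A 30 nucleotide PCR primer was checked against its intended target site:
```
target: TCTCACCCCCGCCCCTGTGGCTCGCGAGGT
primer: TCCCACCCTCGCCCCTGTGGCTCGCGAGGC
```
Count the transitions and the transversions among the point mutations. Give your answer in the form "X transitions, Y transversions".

Transitions (purine↔purine or pyrimidine↔pyrimidine): 3 T→C, 9 C→T, 30 T→C.
Transversions (purine↔pyrimidine): none.

3 transitions, 0 transversions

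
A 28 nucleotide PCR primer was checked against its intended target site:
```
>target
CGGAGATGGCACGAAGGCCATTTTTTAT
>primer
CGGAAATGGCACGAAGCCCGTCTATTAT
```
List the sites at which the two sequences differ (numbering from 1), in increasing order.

Scanning 1-based: 5: G/A; 17: G/C; 20: A/G; 22: T/C; 24: T/A.

5, 17, 20, 22, 24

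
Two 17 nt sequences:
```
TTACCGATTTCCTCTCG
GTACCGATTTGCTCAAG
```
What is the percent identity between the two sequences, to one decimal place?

76.5%

Mismatches at positions 1, 11, 15, 16 (1-based): 4 of 17.
Identical positions: 13/17 = 76.47% → 76.5%.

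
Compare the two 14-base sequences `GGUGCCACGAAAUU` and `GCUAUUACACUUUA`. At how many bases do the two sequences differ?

Comparing position by position, 9 bases differ: 2 (G/C), 4 (G/A), 5 (C/U), 6 (C/U), 9 (G/A), 10 (A/C), 11 (A/U), 12 (A/U), 14 (U/A).

9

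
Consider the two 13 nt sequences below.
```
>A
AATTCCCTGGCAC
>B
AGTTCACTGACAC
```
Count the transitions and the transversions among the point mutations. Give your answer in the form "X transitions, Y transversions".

2 transitions, 1 transversion

Transitions (purine↔purine or pyrimidine↔pyrimidine): 2 A→G, 10 G→A.
Transversions (purine↔pyrimidine): 6 C→A.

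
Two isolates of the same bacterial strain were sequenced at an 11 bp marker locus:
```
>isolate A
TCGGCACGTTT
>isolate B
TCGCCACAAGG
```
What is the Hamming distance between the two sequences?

5

Comparing position by position, 5 bases differ: 4 (G/C), 8 (G/A), 9 (T/A), 10 (T/G), 11 (T/G).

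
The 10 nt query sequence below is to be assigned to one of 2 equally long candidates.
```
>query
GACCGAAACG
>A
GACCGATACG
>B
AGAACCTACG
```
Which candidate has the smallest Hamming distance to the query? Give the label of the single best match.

A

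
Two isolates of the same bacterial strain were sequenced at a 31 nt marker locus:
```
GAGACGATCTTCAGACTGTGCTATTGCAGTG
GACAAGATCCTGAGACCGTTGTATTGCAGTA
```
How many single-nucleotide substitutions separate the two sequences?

8

The sequences differ at positions 3, 5, 10, 12, 17, 20, 21, 31 (1-based) — 8 in total.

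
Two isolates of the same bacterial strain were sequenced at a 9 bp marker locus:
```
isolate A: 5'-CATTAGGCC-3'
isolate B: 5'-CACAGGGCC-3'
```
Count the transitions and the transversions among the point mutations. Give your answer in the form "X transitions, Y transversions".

2 transitions, 1 transversion

Transitions (purine↔purine or pyrimidine↔pyrimidine): 3 T→C, 5 A→G.
Transversions (purine↔pyrimidine): 4 T→A.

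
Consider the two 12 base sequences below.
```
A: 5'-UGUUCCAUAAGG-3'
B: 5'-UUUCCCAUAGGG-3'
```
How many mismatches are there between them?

3

Comparing position by position, 3 sites differ: 2 (G/U), 4 (U/C), 10 (A/G).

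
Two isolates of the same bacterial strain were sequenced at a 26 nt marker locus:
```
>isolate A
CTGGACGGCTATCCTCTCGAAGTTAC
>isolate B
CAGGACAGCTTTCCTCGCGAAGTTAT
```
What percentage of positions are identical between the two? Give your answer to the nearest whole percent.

81%

Mismatches at positions 2, 7, 11, 17, 26 (1-based): 5 of 26.
Identical positions: 21/26 = 80.77% → 81%.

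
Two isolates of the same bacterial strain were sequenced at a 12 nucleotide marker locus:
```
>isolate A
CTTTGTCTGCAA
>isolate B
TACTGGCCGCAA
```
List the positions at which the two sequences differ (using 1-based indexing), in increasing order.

1, 2, 3, 6, 8

Differences at position 1 (C→T), position 2 (T→A), position 3 (T→C), position 6 (T→G), position 8 (T→C).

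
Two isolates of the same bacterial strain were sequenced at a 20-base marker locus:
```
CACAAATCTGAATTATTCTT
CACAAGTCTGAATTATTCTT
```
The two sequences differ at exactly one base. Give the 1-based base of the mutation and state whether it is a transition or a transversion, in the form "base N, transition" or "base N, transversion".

base 6, transition

Base 6 changes A→G. A is a purine and G is a purine, so this is a transition.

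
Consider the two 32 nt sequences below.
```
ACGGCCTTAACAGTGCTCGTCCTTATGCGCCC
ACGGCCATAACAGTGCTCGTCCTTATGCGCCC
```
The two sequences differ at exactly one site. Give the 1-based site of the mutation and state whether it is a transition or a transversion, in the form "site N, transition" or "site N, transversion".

site 7, transversion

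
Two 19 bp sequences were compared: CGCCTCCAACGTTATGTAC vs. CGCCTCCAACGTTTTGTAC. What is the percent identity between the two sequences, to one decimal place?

94.7%

Mismatch at position 14 (1-based): 1 of 19.
Identical positions: 18/19 = 94.74% → 94.7%.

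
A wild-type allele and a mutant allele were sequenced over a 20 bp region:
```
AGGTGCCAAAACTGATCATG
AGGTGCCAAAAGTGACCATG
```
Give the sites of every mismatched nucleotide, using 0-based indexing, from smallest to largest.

Scanning 0-based: 11: C/G; 15: T/C.

11, 15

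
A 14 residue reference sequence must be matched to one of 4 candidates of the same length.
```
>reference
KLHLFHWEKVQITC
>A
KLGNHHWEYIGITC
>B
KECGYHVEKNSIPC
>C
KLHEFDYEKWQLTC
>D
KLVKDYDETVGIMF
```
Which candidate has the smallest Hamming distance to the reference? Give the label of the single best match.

A differs at 6 positions; B differs at 8 positions; C differs at 5 positions; D differs at 9 positions. The closest is C.

C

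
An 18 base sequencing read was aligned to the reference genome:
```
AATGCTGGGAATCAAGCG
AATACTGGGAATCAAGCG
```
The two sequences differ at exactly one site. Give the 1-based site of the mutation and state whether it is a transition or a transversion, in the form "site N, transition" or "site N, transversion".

Site 4 changes G→A. G is a purine and A is a purine, so this is a transition.

site 4, transition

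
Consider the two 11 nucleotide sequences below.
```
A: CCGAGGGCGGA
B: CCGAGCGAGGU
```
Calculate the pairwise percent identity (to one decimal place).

Mismatches at positions 6, 8, 11 (1-based): 3 of 11.
Identical positions: 8/11 = 72.73% → 72.7%.

72.7%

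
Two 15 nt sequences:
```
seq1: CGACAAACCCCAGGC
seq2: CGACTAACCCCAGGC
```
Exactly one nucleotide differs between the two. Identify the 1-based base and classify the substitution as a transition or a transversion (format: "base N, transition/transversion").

base 5, transversion

The sequences differ only at base 5: A→T (purine→pyrimidine), a transversion.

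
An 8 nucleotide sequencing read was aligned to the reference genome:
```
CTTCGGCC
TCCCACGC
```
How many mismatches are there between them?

Comparing position by position, 6 positions differ: 1 (C/T), 2 (T/C), 3 (T/C), 5 (G/A), 6 (G/C), 7 (C/G).

6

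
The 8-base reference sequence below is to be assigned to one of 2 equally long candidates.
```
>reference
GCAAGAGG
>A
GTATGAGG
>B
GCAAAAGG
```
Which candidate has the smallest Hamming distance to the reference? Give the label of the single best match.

A differs at 2 bases; B differs at 1 base. The closest is B.

B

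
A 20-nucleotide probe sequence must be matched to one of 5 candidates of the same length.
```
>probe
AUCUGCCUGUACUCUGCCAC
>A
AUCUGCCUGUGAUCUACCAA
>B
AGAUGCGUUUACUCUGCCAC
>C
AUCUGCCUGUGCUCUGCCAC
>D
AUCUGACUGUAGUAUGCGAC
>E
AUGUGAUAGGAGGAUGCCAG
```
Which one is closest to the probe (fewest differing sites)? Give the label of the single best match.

Hamming distances to probe — A: 4; B: 4; C: 1; D: 4; E: 9.
Smallest is C with 1 mismatch.

C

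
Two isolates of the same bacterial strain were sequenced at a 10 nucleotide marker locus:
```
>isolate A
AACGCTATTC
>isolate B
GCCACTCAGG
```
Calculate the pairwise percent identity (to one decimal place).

30.0%

Mismatches at positions 1, 2, 4, 7, 8, 9, 10 (1-based): 7 of 10.
Identical positions: 3/10 = 30% → 30.0%.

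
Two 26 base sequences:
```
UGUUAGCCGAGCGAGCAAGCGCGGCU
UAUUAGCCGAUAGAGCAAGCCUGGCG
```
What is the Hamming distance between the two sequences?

6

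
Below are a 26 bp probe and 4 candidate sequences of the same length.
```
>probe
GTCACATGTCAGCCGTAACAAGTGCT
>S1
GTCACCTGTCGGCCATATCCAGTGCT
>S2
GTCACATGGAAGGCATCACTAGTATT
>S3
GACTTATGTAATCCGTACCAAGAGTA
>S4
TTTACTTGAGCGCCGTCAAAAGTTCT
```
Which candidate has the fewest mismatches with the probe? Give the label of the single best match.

Hamming distances to probe — S1: 5; S2: 8; S3: 9; S4: 9.
Smallest is S1 with 5 mismatches.

S1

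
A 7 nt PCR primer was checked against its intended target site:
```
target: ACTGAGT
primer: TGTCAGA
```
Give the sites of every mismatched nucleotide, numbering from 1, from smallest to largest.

1, 2, 4, 7

Differences at site 1 (A→T), site 2 (C→G), site 4 (G→C), site 7 (T→A).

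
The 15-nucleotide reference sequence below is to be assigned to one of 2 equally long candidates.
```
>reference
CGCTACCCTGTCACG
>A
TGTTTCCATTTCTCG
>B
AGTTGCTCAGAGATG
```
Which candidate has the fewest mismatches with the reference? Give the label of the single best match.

A

A differs at 6 positions; B differs at 8 positions. The closest is A.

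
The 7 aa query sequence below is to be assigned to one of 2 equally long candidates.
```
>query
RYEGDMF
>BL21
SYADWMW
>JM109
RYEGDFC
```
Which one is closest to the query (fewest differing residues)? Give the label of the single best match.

JM109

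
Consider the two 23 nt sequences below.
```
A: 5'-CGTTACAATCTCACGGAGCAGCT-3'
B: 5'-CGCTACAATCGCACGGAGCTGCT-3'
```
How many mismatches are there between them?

3

The sequences differ at sites 3, 11, 20 (1-based) — 3 in total.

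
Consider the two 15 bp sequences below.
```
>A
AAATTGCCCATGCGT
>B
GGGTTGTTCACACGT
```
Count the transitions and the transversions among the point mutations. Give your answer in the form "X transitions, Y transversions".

7 transitions, 0 transversions

Transitions (purine↔purine or pyrimidine↔pyrimidine): 1 A→G, 2 A→G, 3 A→G, 7 C→T, 8 C→T, 11 T→C, 12 G→A.
Transversions (purine↔pyrimidine): none.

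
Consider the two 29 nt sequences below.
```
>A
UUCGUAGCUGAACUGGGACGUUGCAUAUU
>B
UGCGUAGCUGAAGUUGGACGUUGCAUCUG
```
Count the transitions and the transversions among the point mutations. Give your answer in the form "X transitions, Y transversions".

Transitions (purine↔purine or pyrimidine↔pyrimidine): none.
Transversions (purine↔pyrimidine): 2 U→G, 13 C→G, 15 G→U, 27 A→C, 29 U→G.

0 transitions, 5 transversions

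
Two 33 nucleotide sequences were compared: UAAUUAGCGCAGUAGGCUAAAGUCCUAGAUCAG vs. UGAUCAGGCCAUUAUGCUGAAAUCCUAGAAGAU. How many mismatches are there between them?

The sequences differ at positions 2, 5, 8, 9, 12, 15, 19, 22, 30, 31, 33 (1-based) — 11 in total.

11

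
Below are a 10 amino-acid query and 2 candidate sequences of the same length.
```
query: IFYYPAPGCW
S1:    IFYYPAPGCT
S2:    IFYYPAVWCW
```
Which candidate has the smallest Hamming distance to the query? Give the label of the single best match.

Hamming distances to query — S1: 1; S2: 2.
Smallest is S1 with 1 mismatch.

S1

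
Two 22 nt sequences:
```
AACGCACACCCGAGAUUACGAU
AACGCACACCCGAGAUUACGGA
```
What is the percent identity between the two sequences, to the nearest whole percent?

91%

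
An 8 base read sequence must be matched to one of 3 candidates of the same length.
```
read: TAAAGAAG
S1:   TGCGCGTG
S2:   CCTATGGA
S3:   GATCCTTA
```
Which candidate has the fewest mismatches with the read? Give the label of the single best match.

S1 differs at 6 positions; S2 differs at 7 positions; S3 differs at 7 positions. The closest is S1.

S1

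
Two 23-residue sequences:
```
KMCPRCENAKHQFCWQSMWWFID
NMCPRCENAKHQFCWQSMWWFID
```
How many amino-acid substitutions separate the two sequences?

Comparing position by position, 1 residue differs: 1 (K/N).

1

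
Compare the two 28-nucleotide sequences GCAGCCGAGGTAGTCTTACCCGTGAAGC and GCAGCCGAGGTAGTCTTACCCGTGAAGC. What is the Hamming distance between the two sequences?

No positions differ; the sequences are identical.

0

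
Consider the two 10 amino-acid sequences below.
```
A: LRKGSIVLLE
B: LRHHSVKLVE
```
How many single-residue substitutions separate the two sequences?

The sequences differ at residues 3, 4, 6, 7, 9 (1-based) — 5 in total.

5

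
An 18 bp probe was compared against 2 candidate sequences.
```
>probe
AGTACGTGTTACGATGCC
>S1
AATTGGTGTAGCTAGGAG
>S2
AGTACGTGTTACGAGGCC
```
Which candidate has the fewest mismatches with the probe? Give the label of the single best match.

Hamming distances to probe — S1: 9; S2: 1.
Smallest is S2 with 1 mismatch.

S2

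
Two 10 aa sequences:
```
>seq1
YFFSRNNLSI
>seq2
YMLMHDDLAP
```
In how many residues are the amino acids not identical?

The sequences differ at residues 2, 3, 4, 5, 6, 7, 9, 10 (1-based) — 8 in total.

8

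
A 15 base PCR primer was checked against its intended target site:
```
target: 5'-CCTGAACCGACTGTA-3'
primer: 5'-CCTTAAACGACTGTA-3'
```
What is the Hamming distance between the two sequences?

2

The sequences differ at bases 4, 7 (1-based) — 2 in total.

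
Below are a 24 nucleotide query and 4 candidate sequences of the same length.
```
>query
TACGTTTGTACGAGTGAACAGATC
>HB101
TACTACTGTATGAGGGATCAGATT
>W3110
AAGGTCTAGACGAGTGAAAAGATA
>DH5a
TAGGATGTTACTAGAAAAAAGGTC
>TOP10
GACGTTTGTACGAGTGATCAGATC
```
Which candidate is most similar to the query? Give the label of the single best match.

TOP10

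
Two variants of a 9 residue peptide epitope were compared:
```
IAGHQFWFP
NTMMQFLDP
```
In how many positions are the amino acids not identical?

Mismatches (1-based): position 1: I→N; position 2: A→T; position 3: G→M; position 4: H→M; position 7: W→L; position 8: F→D.

6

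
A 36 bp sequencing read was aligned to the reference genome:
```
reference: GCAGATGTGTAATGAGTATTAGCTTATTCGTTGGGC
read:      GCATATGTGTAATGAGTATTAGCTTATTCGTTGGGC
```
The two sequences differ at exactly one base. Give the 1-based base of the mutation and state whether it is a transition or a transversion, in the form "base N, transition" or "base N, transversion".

The sequences differ only at base 4: G→T (purine→pyrimidine), a transversion.

base 4, transversion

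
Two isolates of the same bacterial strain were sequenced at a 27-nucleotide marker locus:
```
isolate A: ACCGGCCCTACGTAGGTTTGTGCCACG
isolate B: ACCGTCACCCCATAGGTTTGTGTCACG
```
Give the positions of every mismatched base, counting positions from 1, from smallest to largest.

Differences at position 5 (G→T), position 7 (C→A), position 9 (T→C), position 10 (A→C), position 12 (G→A), position 23 (C→T).

5, 7, 9, 10, 12, 23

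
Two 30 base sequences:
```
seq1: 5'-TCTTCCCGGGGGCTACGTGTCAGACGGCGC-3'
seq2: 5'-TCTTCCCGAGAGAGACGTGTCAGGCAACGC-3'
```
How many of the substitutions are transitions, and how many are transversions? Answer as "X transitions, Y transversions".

5 transitions, 2 transversions

Transitions (purine↔purine or pyrimidine↔pyrimidine): 9 G→A, 11 G→A, 24 A→G, 26 G→A, 27 G→A.
Transversions (purine↔pyrimidine): 13 C→A, 14 T→G.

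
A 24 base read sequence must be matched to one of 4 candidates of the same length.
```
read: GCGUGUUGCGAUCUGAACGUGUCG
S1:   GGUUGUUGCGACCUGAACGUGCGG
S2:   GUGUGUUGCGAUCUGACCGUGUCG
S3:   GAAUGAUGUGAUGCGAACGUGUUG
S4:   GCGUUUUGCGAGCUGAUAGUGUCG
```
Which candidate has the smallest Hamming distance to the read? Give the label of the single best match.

Hamming distances to read — S1: 5; S2: 2; S3: 7; S4: 4.
Smallest is S2 with 2 mismatches.

S2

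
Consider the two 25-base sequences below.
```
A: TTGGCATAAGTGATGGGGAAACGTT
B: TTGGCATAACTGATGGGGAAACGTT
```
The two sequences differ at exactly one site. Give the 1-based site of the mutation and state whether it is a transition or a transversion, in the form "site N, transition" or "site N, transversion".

site 10, transversion

Site 10 changes G→C. G is a purine and C is a pyrimidine, so this is a transversion.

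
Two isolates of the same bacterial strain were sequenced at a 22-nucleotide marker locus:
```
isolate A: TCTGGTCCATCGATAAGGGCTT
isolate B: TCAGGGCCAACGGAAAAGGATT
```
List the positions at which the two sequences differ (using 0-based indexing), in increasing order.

2, 5, 9, 12, 13, 16, 19

Scanning 0-based: 2: T/A; 5: T/G; 9: T/A; 12: A/G; 13: T/A; 16: G/A; 19: C/A.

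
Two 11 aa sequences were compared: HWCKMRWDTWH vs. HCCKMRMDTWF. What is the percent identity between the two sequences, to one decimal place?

Mismatches at positions 2, 7, 11 (1-based): 3 of 11.
Identical positions: 8/11 = 72.73% → 72.7%.

72.7%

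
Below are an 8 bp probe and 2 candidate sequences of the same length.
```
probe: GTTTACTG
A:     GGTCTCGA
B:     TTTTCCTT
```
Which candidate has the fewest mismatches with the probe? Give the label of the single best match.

B

Hamming distances to probe — A: 5; B: 3.
Smallest is B with 3 mismatches.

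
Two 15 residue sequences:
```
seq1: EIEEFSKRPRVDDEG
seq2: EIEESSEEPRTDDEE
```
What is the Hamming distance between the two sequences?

Mismatches (1-based): position 5: F→S; position 7: K→E; position 8: R→E; position 11: V→T; position 15: G→E.

5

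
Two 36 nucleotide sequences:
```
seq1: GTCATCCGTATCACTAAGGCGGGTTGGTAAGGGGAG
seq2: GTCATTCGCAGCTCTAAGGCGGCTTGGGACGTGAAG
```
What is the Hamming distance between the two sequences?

9

Comparing position by position, 9 bases differ: 6 (C/T), 9 (T/C), 11 (T/G), 13 (A/T), 23 (G/C), 28 (T/G), 30 (A/C), 32 (G/T), 34 (G/A).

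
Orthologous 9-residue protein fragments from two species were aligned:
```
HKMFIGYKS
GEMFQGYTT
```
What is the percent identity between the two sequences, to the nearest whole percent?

Mismatches at positions 1, 2, 5, 8, 9 (1-based): 5 of 9.
Identical positions: 4/9 = 44.44% → 44%.

44%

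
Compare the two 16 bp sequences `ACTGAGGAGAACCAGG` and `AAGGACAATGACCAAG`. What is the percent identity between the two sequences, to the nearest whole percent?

7 positions differ (2, 3, 6, 7, 9, 10, 15), so 9 of 16 match: 9/16 = 56.25%.

56%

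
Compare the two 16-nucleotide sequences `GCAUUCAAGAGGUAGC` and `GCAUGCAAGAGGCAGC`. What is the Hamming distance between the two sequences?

2

The sequences differ at sites 5, 13 (1-based) — 2 in total.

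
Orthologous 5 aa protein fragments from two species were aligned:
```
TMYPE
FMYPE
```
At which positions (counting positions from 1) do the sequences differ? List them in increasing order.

Differences at position 1 (T→F).

1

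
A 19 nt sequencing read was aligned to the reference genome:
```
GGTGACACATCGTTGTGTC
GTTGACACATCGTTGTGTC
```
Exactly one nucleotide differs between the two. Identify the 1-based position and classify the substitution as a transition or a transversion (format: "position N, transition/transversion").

Position 2 changes G→T. G is a purine and T is a pyrimidine, so this is a transversion.

position 2, transversion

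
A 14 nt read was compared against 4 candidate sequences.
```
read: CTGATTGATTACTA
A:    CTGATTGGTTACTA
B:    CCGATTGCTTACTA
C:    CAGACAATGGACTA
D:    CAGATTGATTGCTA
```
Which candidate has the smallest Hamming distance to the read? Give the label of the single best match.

A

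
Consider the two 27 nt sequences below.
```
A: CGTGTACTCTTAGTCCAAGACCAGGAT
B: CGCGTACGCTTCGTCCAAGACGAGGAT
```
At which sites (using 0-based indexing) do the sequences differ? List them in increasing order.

2, 7, 11, 21

Scanning 0-based: 2: T/C; 7: T/G; 11: A/C; 21: C/G.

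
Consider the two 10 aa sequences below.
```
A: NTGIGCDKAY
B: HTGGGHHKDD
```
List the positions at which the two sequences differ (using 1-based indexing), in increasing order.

1, 4, 6, 7, 9, 10

Differences at position 1 (N→H), position 4 (I→G), position 6 (C→H), position 7 (D→H), position 9 (A→D), position 10 (Y→D).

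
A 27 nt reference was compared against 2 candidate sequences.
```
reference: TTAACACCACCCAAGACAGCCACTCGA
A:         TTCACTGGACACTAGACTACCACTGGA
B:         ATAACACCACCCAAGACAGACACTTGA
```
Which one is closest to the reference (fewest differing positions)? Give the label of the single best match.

Hamming distances to reference — A: 9; B: 3.
Smallest is B with 3 mismatches.

B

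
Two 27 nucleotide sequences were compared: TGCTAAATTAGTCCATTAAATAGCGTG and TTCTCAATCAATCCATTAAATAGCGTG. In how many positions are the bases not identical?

4

The sequences differ at positions 2, 5, 9, 11 (1-based) — 4 in total.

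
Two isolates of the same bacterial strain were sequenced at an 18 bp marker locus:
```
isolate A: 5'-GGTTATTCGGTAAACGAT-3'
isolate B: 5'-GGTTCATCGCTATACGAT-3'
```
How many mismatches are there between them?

The sequences differ at bases 5, 6, 10, 13 (1-based) — 4 in total.

4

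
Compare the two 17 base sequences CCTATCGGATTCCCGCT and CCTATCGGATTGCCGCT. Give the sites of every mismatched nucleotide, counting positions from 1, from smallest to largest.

12

Scanning 1-based: 12: C/G.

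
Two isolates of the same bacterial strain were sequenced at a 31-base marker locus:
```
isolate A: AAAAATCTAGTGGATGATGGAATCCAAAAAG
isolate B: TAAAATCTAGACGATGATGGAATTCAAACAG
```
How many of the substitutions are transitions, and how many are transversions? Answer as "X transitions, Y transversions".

1 transition, 4 transversions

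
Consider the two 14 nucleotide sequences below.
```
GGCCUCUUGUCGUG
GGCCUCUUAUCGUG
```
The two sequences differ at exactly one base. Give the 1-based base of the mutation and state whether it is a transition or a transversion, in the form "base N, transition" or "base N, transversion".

The sequences differ only at base 9: G→A (purine→purine), a transition.

base 9, transition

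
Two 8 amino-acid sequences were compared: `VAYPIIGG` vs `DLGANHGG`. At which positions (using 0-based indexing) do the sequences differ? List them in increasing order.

Scanning 0-based: 0: V/D; 1: A/L; 2: Y/G; 3: P/A; 4: I/N; 5: I/H.

0, 1, 2, 3, 4, 5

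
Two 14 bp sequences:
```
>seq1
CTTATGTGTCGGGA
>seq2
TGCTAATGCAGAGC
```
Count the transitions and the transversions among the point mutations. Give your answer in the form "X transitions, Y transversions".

Transitions (purine↔purine or pyrimidine↔pyrimidine): 1 C→T, 3 T→C, 6 G→A, 9 T→C, 12 G→A.
Transversions (purine↔pyrimidine): 2 T→G, 4 A→T, 5 T→A, 10 C→A, 14 A→C.

5 transitions, 5 transversions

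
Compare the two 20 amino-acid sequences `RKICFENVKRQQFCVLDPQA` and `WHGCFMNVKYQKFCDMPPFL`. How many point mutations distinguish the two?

11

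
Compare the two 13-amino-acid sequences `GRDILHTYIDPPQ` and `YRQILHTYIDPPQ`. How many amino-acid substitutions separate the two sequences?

2

Comparing position by position, 2 residues differ: 1 (G/Y), 3 (D/Q).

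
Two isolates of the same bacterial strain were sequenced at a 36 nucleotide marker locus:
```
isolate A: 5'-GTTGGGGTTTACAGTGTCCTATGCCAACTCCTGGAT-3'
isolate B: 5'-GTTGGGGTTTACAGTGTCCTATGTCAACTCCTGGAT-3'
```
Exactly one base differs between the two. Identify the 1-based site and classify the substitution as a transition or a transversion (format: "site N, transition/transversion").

The sequences differ only at site 24: C→T (pyrimidine→pyrimidine), a transition.

site 24, transition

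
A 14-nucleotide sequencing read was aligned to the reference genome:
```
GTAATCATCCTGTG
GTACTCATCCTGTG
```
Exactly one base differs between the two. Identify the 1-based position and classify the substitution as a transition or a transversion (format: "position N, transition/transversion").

The sequences differ only at position 4: A→C (purine→pyrimidine), a transversion.

position 4, transversion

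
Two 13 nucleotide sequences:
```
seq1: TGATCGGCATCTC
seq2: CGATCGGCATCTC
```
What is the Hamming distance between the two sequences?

1

Mismatches (1-based): position 1: T→C.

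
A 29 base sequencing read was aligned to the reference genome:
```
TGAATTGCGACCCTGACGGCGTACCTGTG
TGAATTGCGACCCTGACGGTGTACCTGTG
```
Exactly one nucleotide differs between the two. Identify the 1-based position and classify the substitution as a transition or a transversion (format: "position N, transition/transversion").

Position 20 changes C→T. C is a pyrimidine and T is a pyrimidine, so this is a transition.

position 20, transition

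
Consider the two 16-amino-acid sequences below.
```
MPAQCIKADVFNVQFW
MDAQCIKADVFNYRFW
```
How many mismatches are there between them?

Mismatches (1-based): residue 2: P→D; residue 13: V→Y; residue 14: Q→R.

3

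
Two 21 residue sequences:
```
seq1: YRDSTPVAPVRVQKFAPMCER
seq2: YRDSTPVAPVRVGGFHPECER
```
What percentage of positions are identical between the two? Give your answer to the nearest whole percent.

81%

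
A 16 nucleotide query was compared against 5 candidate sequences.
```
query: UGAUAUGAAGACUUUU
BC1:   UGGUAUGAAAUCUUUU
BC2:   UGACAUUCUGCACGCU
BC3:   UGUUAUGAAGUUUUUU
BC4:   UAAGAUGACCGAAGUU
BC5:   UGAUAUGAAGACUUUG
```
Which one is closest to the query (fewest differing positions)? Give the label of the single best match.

BC1 differs at 3 positions; BC2 differs at 9 positions; BC3 differs at 3 positions; BC4 differs at 8 positions; BC5 differs at 1 position. The closest is BC5.

BC5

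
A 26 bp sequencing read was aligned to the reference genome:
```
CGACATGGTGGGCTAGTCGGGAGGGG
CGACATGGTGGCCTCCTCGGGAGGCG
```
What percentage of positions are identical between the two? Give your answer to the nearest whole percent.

85%

4 positions differ (12, 15, 16, 25), so 22 of 26 match: 22/26 = 84.62%.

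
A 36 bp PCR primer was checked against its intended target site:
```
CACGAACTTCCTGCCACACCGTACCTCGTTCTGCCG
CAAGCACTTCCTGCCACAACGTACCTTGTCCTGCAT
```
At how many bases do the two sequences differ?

7

The sequences differ at bases 3, 5, 19, 27, 30, 35, 36 (1-based) — 7 in total.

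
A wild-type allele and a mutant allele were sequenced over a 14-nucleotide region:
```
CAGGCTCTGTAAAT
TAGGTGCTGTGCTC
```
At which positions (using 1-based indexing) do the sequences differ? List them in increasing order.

Differences at position 1 (C→T), position 5 (C→T), position 6 (T→G), position 11 (A→G), position 12 (A→C), position 13 (A→T), position 14 (T→C).

1, 5, 6, 11, 12, 13, 14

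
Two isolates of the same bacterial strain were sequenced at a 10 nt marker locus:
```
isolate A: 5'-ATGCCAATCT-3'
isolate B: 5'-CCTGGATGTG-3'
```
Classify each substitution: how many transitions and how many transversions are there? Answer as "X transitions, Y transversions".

2 transitions, 7 transversions

Mismatches (1-based):
position 1: A→C (purine→pyrimidine, transversion)
position 2: T→C (pyrimidine→pyrimidine, transition)
position 3: G→T (purine→pyrimidine, transversion)
position 4: C→G (pyrimidine→purine, transversion)
position 5: C→G (pyrimidine→purine, transversion)
position 7: A→T (purine→pyrimidine, transversion)
position 8: T→G (pyrimidine→purine, transversion)
position 9: C→T (pyrimidine→pyrimidine, transition)
position 10: T→G (pyrimidine→purine, transversion)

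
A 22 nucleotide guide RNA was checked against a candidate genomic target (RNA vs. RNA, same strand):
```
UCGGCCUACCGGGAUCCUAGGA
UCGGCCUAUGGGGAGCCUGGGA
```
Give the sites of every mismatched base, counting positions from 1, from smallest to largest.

9, 10, 15, 19

Scanning 1-based: 9: C/U; 10: C/G; 15: U/G; 19: A/G.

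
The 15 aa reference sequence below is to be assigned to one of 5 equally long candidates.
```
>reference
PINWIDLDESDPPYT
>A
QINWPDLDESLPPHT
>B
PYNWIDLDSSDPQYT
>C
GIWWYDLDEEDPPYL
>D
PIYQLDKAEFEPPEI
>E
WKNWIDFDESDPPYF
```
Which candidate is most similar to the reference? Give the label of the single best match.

B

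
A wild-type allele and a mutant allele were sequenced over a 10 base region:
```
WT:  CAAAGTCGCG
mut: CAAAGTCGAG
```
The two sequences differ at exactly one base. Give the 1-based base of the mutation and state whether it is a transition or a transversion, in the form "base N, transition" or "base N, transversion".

The sequences differ only at base 9: C→A (pyrimidine→purine), a transversion.

base 9, transversion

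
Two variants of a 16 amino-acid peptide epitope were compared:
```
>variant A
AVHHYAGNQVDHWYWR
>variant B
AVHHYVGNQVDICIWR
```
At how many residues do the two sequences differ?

Mismatches (1-based): residue 6: A→V; residue 12: H→I; residue 13: W→C; residue 14: Y→I.

4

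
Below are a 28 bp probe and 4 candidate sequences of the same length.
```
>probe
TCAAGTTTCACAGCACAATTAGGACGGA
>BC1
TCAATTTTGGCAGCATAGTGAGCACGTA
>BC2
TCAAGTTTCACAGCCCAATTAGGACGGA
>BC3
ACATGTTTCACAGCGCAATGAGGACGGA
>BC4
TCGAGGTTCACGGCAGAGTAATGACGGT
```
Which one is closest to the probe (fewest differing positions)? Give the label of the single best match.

BC2

BC1 differs at 8 positions; BC2 differs at 1 position; BC3 differs at 4 positions; BC4 differs at 8 positions. The closest is BC2.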